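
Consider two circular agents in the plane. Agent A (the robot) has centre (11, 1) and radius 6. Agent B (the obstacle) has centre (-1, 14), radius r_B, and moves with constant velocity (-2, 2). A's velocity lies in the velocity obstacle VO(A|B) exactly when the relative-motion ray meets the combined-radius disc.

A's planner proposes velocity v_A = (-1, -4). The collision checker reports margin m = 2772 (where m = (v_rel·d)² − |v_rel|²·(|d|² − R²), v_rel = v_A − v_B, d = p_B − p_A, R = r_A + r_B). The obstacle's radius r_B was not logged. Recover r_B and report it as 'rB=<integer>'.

m = 2772
d = (-12, 13);  v_rel = (1, -6),  |v_rel|² = 37
v_rel×d = (1)·(13) − (-6)·(-12) = -59
since m = R²·37 − (-59)²:  R² = (3481 + 2772) / 37 = 169
R = √169 = 13  ⇒  r_B = 13 − 6 = 7

rB=7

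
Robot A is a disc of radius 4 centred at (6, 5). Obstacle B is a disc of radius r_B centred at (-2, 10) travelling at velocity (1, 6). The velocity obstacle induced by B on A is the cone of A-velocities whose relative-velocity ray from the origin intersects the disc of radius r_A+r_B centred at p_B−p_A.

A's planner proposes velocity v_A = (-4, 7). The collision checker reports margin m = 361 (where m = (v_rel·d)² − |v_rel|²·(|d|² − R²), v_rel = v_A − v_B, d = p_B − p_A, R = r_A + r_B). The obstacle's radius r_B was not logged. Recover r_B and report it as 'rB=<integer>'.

m = 361
d = (-8, 5);  v_rel = (-5, 1),  |v_rel|² = 26
v_rel×d = (-5)·(5) − (1)·(-8) = -17
since m = R²·26 − (-17)²:  R² = (289 + 361) / 26 = 25
R = √25 = 5  ⇒  r_B = 5 − 4 = 1

rB=1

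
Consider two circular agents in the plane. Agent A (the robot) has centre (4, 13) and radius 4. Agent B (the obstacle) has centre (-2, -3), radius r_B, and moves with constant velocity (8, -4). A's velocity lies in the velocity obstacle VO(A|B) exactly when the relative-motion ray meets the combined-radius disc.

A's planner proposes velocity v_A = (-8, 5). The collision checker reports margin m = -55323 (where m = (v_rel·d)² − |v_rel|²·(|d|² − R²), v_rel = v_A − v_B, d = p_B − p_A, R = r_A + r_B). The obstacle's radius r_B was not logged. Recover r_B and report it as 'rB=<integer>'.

m = -55323
d = (-6, -16);  v_rel = (-16, 9),  |v_rel|² = 337
v_rel×d = (-16)·(-16) − (9)·(-6) = 310
since m = R²·337 − 310²:  R² = (96100 + -55323) / 337 = 121
R = √121 = 11  ⇒  r_B = 11 − 4 = 7

rB=7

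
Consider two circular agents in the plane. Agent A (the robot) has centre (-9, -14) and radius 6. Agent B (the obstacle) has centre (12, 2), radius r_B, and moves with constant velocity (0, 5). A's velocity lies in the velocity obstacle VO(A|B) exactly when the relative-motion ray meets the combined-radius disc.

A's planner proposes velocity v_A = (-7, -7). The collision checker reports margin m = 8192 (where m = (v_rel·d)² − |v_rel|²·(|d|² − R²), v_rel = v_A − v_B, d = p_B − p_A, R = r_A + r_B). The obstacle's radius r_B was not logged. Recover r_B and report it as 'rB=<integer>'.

m = 8192
d = (21, 16);  v_rel = (-7, -12),  |v_rel|² = 193
v_rel×d = (-7)·(16) − (-12)·(21) = 140
since m = R²·193 − 140²:  R² = (19600 + 8192) / 193 = 144
R = √144 = 12  ⇒  r_B = 12 − 6 = 6

rB=6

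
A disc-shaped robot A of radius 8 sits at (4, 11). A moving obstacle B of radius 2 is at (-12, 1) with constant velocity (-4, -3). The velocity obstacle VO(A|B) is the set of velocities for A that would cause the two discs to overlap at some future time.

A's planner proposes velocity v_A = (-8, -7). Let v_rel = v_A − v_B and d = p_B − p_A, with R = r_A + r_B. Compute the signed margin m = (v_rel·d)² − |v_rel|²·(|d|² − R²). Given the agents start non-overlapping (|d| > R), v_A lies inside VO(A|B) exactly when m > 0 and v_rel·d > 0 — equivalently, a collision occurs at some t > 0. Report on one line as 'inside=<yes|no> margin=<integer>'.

d = (-16, -10),  |d|² = 356;  R = 8+2 = 10,  c = 356−10² = 256
v_rel = (-4, -4),  |v_rel|² = 32;  v_rel·d = (-4)·(-16) + (-4)·(-10) = 104
32·t² − 208·t + 256 = 0  ⇒  m = 104² − 32·256 = 2624
m = 2624 > 0,  v_rel·d = 104 > 0  ⇒  inside

inside=yes margin=2624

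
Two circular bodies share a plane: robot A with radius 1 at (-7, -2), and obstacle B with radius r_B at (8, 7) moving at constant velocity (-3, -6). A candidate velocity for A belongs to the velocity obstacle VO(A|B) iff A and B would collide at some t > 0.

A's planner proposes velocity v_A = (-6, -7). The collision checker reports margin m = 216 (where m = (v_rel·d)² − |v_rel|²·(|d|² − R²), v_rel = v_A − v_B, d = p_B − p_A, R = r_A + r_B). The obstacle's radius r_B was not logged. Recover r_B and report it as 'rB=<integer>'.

m = 216
d = (15, 9);  v_rel = (-3, -1),  |v_rel|² = 10
v_rel×d = (-3)·(9) − (-1)·(15) = -12
since m = R²·10 − (-12)²:  R² = (144 + 216) / 10 = 36
R = √36 = 6  ⇒  r_B = 6 − 1 = 5

rB=5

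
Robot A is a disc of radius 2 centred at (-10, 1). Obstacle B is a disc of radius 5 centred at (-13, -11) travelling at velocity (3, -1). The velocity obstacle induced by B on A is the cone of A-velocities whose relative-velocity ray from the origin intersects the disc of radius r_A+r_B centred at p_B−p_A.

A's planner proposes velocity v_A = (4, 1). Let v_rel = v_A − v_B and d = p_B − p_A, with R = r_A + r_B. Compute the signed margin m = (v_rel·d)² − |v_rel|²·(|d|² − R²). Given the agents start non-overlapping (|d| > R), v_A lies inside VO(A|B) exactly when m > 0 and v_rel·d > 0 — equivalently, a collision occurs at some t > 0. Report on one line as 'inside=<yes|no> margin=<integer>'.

d = (-3, -12),  |d|² = 153;  R = 2+5 = 7,  c = 153−7² = 104
v_rel = (1, 2),  |v_rel|² = 5;  v_rel·d = (1)·(-3) + (2)·(-12) = -27
5·t² + 54·t + 104 = 0  ⇒  m = (-27)² − 5·104 = 209
m = 209 > 0,  v_rel·d = -27 < 0  ⇒  outside

inside=no margin=209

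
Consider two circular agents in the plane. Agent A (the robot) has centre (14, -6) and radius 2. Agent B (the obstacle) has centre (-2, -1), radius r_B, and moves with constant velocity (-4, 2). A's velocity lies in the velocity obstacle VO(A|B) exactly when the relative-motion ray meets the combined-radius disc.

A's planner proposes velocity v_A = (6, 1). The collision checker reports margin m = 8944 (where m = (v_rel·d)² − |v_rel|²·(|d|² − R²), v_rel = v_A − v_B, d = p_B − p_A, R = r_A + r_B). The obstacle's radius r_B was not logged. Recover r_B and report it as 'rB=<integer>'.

m = 8944
d = (-16, 5);  v_rel = (10, -1),  |v_rel|² = 101
v_rel×d = (10)·(5) − (-1)·(-16) = 34
since m = R²·101 − 34²:  R² = (1156 + 8944) / 101 = 100
R = √100 = 10  ⇒  r_B = 10 − 2 = 8

rB=8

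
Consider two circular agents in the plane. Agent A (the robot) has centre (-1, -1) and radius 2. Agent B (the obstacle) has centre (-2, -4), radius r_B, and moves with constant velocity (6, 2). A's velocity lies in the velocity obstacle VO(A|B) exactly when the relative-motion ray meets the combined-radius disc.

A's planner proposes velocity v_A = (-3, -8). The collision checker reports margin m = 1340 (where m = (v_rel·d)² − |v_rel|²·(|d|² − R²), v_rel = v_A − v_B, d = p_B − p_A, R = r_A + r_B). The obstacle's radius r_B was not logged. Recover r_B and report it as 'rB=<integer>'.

m = 1340
d = (-1, -3);  v_rel = (-9, -10),  |v_rel|² = 181
v_rel×d = (-9)·(-3) − (-10)·(-1) = 17
since m = R²·181 − 17²:  R² = (289 + 1340) / 181 = 9
R = √9 = 3  ⇒  r_B = 3 − 2 = 1

rB=1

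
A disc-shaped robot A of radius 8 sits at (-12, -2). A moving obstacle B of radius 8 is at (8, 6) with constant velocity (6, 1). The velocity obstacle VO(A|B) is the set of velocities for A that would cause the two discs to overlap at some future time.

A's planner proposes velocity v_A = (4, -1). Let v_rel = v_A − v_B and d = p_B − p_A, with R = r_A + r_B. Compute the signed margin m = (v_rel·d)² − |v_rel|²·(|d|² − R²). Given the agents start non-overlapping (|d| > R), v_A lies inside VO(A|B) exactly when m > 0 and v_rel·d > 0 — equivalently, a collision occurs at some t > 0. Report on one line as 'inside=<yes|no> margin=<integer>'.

d = (20, 8),  |d|² = 464;  R = 8+8 = 16,  c = 464−16² = 208
v_rel = (-2, -2),  |v_rel|² = 8;  v_rel·d = (-2)·(20) + (-2)·(8) = -56
8·t² + 112·t + 208 = 0  ⇒  m = (-56)² − 8·208 = 1472
m = 1472 > 0,  v_rel·d = -56 < 0  ⇒  outside

inside=no margin=1472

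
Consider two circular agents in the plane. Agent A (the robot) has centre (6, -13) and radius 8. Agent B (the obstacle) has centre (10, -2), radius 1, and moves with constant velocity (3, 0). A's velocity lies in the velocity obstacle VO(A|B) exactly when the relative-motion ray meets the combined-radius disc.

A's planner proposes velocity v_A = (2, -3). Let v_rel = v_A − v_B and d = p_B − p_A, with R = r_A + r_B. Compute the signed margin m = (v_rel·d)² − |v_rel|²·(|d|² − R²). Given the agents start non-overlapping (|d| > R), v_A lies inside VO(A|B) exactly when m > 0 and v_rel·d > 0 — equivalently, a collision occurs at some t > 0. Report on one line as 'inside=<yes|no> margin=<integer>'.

d = (4, 11),  |d|² = 137;  R = 8+1 = 9,  c = 137−9² = 56
v_rel = (-1, -3),  |v_rel|² = 10;  v_rel·d = (-1)·(4) + (-3)·(11) = -37
10·t² + 74·t + 56 = 0  ⇒  m = (-37)² − 10·56 = 809
m = 809 > 0,  v_rel·d = -37 < 0  ⇒  outside

inside=no margin=809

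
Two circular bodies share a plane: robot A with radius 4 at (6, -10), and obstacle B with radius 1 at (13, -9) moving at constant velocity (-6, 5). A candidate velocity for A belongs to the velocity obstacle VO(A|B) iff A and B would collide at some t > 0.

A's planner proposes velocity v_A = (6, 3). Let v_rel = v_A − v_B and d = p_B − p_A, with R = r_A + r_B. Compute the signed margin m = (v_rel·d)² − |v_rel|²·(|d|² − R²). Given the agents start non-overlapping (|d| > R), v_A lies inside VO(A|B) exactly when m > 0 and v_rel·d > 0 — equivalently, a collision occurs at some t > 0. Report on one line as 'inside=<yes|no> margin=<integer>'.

d = (7, 1),  |d|² = 50;  R = 4+1 = 5,  c = 50−5² = 25
v_rel = (12, -2),  |v_rel|² = 148;  v_rel·d = (12)·(7) + (-2)·(1) = 82
148·t² − 164·t + 25 = 0  ⇒  m = 82² − 148·25 = 3024
m = 3024 > 0,  v_rel·d = 82 > 0  ⇒  inside

inside=yes margin=3024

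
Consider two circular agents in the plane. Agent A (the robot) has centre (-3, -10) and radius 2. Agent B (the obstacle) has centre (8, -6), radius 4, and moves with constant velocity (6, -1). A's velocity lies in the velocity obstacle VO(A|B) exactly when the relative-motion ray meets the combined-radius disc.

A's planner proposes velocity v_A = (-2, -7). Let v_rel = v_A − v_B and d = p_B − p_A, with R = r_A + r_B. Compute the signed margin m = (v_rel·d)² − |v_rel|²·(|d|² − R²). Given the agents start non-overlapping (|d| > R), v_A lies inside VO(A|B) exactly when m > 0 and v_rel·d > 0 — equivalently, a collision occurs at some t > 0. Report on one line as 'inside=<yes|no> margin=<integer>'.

d = (11, 4),  |d|² = 137;  R = 2+4 = 6,  c = 137−6² = 101
v_rel = (-8, -6),  |v_rel|² = 100;  v_rel·d = (-8)·(11) + (-6)·(4) = -112
100·t² + 224·t + 101 = 0  ⇒  m = (-112)² − 100·101 = 2444
m = 2444 > 0,  v_rel·d = -112 < 0  ⇒  outside

inside=no margin=2444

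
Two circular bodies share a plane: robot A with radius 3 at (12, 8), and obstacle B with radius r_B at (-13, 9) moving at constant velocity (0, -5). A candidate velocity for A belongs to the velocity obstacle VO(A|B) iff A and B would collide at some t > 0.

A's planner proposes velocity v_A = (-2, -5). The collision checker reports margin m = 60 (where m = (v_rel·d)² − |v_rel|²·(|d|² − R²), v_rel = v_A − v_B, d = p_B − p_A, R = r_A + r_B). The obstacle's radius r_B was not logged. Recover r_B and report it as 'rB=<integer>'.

m = 60
d = (-25, 1);  v_rel = (-2, 0),  |v_rel|² = 4
v_rel×d = (-2)·(1) − (0)·(-25) = -2
since m = R²·4 − (-2)²:  R² = (4 + 60) / 4 = 16
R = √16 = 4  ⇒  r_B = 4 − 3 = 1

rB=1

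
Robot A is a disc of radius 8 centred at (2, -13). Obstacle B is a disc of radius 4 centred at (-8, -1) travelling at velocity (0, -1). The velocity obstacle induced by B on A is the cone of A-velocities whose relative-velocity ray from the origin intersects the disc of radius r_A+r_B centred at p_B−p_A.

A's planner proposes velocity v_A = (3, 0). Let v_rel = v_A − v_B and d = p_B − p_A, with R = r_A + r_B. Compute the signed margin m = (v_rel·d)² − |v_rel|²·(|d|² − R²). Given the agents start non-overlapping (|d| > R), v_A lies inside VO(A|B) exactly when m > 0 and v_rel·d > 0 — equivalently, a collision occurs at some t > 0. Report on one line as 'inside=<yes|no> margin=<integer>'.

d = (-10, 12),  |d|² = 244;  R = 8+4 = 12,  c = 244−12² = 100
v_rel = (3, 1),  |v_rel|² = 10;  v_rel·d = (3)·(-10) + (1)·(12) = -18
10·t² + 36·t + 100 = 0  ⇒  m = (-18)² − 10·100 = -676
m = -676 < 0,  v_rel·d = -18 < 0  ⇒  outside

inside=no margin=-676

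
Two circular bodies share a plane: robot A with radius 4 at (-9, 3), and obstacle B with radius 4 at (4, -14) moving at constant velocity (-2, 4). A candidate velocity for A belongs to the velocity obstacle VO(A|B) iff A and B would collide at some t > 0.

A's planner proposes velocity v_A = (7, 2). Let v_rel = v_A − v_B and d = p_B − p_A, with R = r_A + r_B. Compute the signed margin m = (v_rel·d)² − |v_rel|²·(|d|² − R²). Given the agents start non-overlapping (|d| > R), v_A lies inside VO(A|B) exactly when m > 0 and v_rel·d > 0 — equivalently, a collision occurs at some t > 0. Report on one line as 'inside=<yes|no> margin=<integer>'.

d = (13, -17),  |d|² = 458;  R = 4+4 = 8,  c = 458−8² = 394
v_rel = (9, -2),  |v_rel|² = 85;  v_rel·d = (9)·(13) + (-2)·(-17) = 151
85·t² − 302·t + 394 = 0  ⇒  m = 151² − 85·394 = -10689
m = -10689 < 0,  v_rel·d = 151 > 0  ⇒  outside

inside=no margin=-10689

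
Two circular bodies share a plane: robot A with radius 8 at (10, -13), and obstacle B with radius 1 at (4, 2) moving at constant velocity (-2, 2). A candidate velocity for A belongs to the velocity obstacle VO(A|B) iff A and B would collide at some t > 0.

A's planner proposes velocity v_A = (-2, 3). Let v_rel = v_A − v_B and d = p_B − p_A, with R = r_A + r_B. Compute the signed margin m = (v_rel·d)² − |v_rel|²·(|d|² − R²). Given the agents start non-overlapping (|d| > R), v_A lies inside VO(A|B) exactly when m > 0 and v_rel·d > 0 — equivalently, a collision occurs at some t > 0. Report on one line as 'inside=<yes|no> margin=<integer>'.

d = (-6, 15),  |d|² = 261;  R = 8+1 = 9,  c = 261−9² = 180
v_rel = (0, 1),  |v_rel|² = 1;  v_rel·d = (0)·(-6) + (1)·(15) = 15
1·t² − 30·t + 180 = 0  ⇒  m = 15² − 1·180 = 45
m = 45 > 0,  v_rel·d = 15 > 0  ⇒  inside

inside=yes margin=45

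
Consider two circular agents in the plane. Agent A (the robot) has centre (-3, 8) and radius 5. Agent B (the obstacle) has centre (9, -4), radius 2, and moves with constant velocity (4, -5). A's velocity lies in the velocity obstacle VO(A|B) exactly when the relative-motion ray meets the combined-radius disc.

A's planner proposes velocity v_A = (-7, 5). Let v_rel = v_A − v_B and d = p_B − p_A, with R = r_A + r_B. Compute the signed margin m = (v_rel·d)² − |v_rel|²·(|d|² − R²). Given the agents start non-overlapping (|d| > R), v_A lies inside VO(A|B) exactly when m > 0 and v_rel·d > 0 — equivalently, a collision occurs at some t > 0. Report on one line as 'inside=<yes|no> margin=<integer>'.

d = (12, -12),  |d|² = 288;  R = 5+2 = 7,  c = 288−7² = 239
v_rel = (-11, 10),  |v_rel|² = 221;  v_rel·d = (-11)·(12) + (10)·(-12) = -252
221·t² + 504·t + 239 = 0  ⇒  m = (-252)² − 221·239 = 10685
m = 10685 > 0,  v_rel·d = -252 < 0  ⇒  outside

inside=no margin=10685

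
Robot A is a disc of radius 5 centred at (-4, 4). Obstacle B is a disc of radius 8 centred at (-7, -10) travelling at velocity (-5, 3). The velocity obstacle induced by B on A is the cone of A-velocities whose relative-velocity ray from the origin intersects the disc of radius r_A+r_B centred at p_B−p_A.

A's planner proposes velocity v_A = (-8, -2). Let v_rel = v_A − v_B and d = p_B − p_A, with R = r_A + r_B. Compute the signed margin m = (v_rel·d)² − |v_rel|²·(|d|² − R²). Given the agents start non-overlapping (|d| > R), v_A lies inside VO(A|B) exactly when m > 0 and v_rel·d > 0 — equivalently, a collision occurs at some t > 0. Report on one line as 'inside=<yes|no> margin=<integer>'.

d = (-3, -14),  |d|² = 205;  R = 5+8 = 13,  c = 205−13² = 36
v_rel = (-3, -5),  |v_rel|² = 34;  v_rel·d = (-3)·(-3) + (-5)·(-14) = 79
34·t² − 158·t + 36 = 0  ⇒  m = 79² − 34·36 = 5017
m = 5017 > 0,  v_rel·d = 79 > 0  ⇒  inside

inside=yes margin=5017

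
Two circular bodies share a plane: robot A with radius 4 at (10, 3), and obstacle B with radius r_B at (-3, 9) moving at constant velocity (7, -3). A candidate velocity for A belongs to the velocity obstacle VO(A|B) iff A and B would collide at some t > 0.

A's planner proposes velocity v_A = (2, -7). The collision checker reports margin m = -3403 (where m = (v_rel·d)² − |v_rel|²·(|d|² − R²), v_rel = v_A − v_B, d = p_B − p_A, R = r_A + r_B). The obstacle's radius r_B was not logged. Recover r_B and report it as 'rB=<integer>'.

m = -3403
d = (-13, 6);  v_rel = (-5, -4),  |v_rel|² = 41
v_rel×d = (-5)·(6) − (-4)·(-13) = -82
since m = R²·41 − (-82)²:  R² = (6724 + -3403) / 41 = 81
R = √81 = 9  ⇒  r_B = 9 − 4 = 5

rB=5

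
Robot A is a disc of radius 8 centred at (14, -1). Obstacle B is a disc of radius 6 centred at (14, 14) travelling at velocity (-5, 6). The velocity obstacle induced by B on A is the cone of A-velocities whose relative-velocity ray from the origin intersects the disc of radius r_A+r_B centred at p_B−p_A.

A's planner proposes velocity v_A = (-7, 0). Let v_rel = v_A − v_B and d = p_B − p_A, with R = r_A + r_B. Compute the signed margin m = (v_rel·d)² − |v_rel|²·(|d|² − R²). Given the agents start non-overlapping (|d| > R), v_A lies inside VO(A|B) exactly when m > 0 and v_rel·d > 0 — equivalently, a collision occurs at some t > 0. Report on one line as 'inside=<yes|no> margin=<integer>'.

d = (0, 15),  |d|² = 225;  R = 8+6 = 14,  c = 225−14² = 29
v_rel = (-2, -6),  |v_rel|² = 40;  v_rel·d = (-2)·(0) + (-6)·(15) = -90
40·t² + 180·t + 29 = 0  ⇒  m = (-90)² − 40·29 = 6940
m = 6940 > 0,  v_rel·d = -90 < 0  ⇒  outside

inside=no margin=6940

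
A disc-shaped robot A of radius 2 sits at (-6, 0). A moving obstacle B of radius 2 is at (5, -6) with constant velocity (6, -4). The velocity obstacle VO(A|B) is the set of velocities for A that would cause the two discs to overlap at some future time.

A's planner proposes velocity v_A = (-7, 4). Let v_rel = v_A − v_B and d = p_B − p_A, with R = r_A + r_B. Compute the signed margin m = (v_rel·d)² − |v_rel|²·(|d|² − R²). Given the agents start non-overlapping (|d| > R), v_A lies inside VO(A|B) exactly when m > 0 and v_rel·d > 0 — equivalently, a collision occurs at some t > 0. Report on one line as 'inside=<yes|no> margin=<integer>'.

d = (11, -6),  |d|² = 157;  R = 2+2 = 4,  c = 157−4² = 141
v_rel = (-13, 8),  |v_rel|² = 233;  v_rel·d = (-13)·(11) + (8)·(-6) = -191
233·t² + 382·t + 141 = 0  ⇒  m = (-191)² − 233·141 = 3628
m = 3628 > 0,  v_rel·d = -191 < 0  ⇒  outside

inside=no margin=3628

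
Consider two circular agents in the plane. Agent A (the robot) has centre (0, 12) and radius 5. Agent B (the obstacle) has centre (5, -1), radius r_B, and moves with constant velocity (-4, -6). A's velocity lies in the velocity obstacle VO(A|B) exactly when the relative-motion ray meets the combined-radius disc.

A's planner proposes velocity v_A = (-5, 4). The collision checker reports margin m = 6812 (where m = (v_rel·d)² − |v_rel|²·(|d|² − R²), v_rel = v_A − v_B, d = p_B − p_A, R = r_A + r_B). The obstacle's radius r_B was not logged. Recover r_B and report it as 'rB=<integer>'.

m = 6812
d = (5, -13);  v_rel = (-1, 10),  |v_rel|² = 101
v_rel×d = (-1)·(-13) − (10)·(5) = -37
since m = R²·101 − (-37)²:  R² = (1369 + 6812) / 101 = 81
R = √81 = 9  ⇒  r_B = 9 − 5 = 4

rB=4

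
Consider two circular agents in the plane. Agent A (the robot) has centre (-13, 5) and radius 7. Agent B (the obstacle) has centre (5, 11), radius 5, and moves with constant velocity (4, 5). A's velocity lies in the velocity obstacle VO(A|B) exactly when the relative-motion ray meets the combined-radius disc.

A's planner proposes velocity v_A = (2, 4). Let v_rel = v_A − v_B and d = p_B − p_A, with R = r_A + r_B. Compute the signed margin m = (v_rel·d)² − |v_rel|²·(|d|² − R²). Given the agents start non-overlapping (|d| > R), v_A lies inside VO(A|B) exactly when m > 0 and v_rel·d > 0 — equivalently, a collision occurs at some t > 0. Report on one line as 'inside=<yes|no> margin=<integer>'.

d = (18, 6),  |d|² = 360;  R = 7+5 = 12,  c = 360−12² = 216
v_rel = (-2, -1),  |v_rel|² = 5;  v_rel·d = (-2)·(18) + (-1)·(6) = -42
5·t² + 84·t + 216 = 0  ⇒  m = (-42)² − 5·216 = 684
m = 684 > 0,  v_rel·d = -42 < 0  ⇒  outside

inside=no margin=684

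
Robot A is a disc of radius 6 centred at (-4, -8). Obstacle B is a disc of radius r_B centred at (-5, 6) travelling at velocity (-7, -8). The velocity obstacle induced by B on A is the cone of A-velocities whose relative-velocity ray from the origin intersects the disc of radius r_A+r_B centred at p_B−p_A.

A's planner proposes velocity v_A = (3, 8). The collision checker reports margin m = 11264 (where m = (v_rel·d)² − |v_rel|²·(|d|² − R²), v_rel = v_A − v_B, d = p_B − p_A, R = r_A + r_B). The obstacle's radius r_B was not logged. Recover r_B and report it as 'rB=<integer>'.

m = 11264
d = (-1, 14);  v_rel = (10, 16),  |v_rel|² = 356
v_rel×d = (10)·(14) − (16)·(-1) = 156
since m = R²·356 − 156²:  R² = (24336 + 11264) / 356 = 100
R = √100 = 10  ⇒  r_B = 10 − 6 = 4

rB=4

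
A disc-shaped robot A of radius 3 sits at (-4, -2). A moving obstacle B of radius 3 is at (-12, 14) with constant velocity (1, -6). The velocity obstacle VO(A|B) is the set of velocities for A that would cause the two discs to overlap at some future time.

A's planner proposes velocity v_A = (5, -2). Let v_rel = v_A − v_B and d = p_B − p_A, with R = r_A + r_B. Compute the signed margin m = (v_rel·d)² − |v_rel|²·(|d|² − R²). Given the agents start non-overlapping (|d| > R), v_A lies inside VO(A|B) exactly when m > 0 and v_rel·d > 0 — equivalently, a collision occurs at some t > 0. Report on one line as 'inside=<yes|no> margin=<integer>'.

d = (-8, 16),  |d|² = 320;  R = 3+3 = 6,  c = 320−6² = 284
v_rel = (4, 4),  |v_rel|² = 32;  v_rel·d = (4)·(-8) + (4)·(16) = 32
32·t² − 64·t + 284 = 0  ⇒  m = 32² − 32·284 = -8064
m = -8064 < 0,  v_rel·d = 32 > 0  ⇒  outside

inside=no margin=-8064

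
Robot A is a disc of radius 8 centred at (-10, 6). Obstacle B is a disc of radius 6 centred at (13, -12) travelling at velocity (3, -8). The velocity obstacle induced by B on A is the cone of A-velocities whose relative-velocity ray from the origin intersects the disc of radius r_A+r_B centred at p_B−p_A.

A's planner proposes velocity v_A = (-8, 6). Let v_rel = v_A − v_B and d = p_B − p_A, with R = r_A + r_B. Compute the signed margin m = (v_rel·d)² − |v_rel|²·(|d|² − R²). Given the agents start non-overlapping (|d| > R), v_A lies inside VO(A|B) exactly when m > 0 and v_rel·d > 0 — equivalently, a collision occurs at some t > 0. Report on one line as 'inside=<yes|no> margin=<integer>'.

d = (23, -18),  |d|² = 853;  R = 8+6 = 14,  c = 853−14² = 657
v_rel = (-11, 14),  |v_rel|² = 317;  v_rel·d = (-11)·(23) + (14)·(-18) = -505
317·t² + 1010·t + 657 = 0  ⇒  m = (-505)² − 317·657 = 46756
m = 46756 > 0,  v_rel·d = -505 < 0  ⇒  outside

inside=no margin=46756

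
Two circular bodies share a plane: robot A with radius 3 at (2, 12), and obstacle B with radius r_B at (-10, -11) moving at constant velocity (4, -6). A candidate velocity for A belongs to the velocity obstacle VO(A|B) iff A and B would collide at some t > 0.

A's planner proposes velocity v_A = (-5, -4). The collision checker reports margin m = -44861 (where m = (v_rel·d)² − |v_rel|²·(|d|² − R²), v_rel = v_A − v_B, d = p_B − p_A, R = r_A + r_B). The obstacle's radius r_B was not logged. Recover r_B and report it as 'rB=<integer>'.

m = -44861
d = (-12, -23);  v_rel = (-9, 2),  |v_rel|² = 85
v_rel×d = (-9)·(-23) − (2)·(-12) = 231
since m = R²·85 − 231²:  R² = (53361 + -44861) / 85 = 100
R = √100 = 10  ⇒  r_B = 10 − 3 = 7

rB=7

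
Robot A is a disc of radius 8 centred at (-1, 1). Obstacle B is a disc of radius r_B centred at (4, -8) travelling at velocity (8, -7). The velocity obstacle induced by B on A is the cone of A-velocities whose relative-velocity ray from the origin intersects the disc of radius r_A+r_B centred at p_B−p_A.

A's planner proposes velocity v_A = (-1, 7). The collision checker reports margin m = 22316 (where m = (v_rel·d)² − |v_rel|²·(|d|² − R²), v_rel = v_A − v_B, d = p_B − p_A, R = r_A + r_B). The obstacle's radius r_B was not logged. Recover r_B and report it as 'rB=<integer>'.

m = 22316
d = (5, -9);  v_rel = (-9, 14),  |v_rel|² = 277
v_rel×d = (-9)·(-9) − (14)·(5) = 11
since m = R²·277 − 11²:  R² = (121 + 22316) / 277 = 81
R = √81 = 9  ⇒  r_B = 9 − 8 = 1

rB=1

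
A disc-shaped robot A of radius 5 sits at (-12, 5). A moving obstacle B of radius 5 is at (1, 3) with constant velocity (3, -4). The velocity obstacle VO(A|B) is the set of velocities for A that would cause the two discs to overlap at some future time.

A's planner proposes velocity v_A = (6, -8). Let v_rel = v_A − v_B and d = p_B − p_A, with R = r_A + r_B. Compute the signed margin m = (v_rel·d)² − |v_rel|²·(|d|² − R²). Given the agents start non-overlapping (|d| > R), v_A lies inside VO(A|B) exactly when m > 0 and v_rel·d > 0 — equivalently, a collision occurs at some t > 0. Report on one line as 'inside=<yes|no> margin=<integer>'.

d = (13, -2),  |d|² = 173;  R = 5+5 = 10,  c = 173−10² = 73
v_rel = (3, -4),  |v_rel|² = 25;  v_rel·d = (3)·(13) + (-4)·(-2) = 47
25·t² − 94·t + 73 = 0  ⇒  m = 47² − 25·73 = 384
m = 384 > 0,  v_rel·d = 47 > 0  ⇒  inside

inside=yes margin=384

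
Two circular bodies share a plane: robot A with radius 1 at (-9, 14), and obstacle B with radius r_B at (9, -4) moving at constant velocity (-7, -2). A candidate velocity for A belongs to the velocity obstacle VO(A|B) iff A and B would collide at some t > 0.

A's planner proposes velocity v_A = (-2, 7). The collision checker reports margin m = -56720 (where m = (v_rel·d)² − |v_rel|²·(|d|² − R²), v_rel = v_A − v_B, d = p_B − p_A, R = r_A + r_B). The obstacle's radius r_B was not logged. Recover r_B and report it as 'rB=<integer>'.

m = -56720
d = (18, -18);  v_rel = (5, 9),  |v_rel|² = 106
v_rel×d = (5)·(-18) − (9)·(18) = -252
since m = R²·106 − (-252)²:  R² = (63504 + -56720) / 106 = 64
R = √64 = 8  ⇒  r_B = 8 − 1 = 7

rB=7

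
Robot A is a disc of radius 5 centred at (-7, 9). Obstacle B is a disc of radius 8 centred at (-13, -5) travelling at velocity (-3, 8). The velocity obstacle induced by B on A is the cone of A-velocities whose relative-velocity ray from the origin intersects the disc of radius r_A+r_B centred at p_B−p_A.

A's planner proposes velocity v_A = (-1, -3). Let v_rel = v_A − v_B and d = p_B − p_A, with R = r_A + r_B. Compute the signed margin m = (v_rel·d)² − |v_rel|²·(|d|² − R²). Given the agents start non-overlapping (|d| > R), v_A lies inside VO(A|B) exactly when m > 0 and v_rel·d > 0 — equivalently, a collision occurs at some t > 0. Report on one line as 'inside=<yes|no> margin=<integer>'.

d = (-6, -14),  |d|² = 232;  R = 5+8 = 13,  c = 232−13² = 63
v_rel = (2, -11),  |v_rel|² = 125;  v_rel·d = (2)·(-6) + (-11)·(-14) = 142
125·t² − 284·t + 63 = 0  ⇒  m = 142² − 125·63 = 12289
m = 12289 > 0,  v_rel·d = 142 > 0  ⇒  inside

inside=yes margin=12289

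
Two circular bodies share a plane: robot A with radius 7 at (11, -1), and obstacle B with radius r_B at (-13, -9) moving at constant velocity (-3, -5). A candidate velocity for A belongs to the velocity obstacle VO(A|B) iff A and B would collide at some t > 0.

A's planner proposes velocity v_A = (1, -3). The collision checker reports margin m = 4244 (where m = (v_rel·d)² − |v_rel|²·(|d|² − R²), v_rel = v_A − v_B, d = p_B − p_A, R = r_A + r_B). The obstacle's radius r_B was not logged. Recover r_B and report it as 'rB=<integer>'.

m = 4244
d = (-24, -8);  v_rel = (4, 2),  |v_rel|² = 20
v_rel×d = (4)·(-8) − (2)·(-24) = 16
since m = R²·20 − 16²:  R² = (256 + 4244) / 20 = 225
R = √225 = 15  ⇒  r_B = 15 − 7 = 8

rB=8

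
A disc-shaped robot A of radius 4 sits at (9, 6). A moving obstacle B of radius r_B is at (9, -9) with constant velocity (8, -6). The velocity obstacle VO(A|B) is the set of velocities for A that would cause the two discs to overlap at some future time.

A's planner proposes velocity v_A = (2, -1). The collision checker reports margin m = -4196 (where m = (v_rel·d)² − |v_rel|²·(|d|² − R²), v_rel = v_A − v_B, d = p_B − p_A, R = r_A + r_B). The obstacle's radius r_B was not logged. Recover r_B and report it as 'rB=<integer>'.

m = -4196
d = (0, -15);  v_rel = (-6, 5),  |v_rel|² = 61
v_rel×d = (-6)·(-15) − (5)·(0) = 90
since m = R²·61 − 90²:  R² = (8100 + -4196) / 61 = 64
R = √64 = 8  ⇒  r_B = 8 − 4 = 4

rB=4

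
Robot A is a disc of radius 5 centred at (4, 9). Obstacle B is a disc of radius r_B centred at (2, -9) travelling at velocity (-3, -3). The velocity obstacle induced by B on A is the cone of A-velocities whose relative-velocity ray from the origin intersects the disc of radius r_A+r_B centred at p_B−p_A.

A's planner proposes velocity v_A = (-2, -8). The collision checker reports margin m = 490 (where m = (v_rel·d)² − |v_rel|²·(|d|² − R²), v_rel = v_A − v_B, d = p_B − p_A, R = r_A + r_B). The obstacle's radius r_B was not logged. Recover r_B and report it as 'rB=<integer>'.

m = 490
d = (-2, -18);  v_rel = (1, -5),  |v_rel|² = 26
v_rel×d = (1)·(-18) − (-5)·(-2) = -28
since m = R²·26 − (-28)²:  R² = (784 + 490) / 26 = 49
R = √49 = 7  ⇒  r_B = 7 − 5 = 2

rB=2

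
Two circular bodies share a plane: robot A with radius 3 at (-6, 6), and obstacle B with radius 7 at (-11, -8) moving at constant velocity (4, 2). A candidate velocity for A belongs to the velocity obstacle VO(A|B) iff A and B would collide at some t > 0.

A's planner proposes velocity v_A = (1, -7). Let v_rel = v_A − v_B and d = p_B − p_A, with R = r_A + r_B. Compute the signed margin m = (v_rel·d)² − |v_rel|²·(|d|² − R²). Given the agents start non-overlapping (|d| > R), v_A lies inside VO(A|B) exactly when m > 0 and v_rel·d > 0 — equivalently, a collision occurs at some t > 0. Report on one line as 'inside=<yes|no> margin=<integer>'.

d = (-5, -14),  |d|² = 221;  R = 3+7 = 10,  c = 221−10² = 121
v_rel = (-3, -9),  |v_rel|² = 90;  v_rel·d = (-3)·(-5) + (-9)·(-14) = 141
90·t² − 282·t + 121 = 0  ⇒  m = 141² − 90·121 = 8991
m = 8991 > 0,  v_rel·d = 141 > 0  ⇒  inside

inside=yes margin=8991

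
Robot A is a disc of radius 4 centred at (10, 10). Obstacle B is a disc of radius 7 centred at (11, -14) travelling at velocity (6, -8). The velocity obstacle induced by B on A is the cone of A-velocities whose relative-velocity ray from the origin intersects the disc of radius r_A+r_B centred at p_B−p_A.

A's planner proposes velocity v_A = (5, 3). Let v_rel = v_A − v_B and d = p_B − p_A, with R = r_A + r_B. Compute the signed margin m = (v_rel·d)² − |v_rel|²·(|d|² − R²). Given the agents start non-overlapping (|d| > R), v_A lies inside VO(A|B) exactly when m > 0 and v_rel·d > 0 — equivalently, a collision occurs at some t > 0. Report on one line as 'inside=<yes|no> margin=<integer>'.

d = (1, -24),  |d|² = 577;  R = 4+7 = 11,  c = 577−11² = 456
v_rel = (-1, 11),  |v_rel|² = 122;  v_rel·d = (-1)·(1) + (11)·(-24) = -265
122·t² + 530·t + 456 = 0  ⇒  m = (-265)² − 122·456 = 14593
m = 14593 > 0,  v_rel·d = -265 < 0  ⇒  outside

inside=no margin=14593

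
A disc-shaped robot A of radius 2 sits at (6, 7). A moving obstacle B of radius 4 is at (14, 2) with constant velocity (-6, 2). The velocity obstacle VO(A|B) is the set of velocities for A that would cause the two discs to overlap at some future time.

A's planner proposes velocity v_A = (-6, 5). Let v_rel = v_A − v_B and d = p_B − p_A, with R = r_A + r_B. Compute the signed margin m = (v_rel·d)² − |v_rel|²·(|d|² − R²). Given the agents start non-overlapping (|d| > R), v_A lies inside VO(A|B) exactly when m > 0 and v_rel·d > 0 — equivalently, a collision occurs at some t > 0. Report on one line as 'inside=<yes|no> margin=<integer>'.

d = (8, -5),  |d|² = 89;  R = 2+4 = 6,  c = 89−6² = 53
v_rel = (0, 3),  |v_rel|² = 9;  v_rel·d = (0)·(8) + (3)·(-5) = -15
9·t² + 30·t + 53 = 0  ⇒  m = (-15)² − 9·53 = -252
m = -252 < 0,  v_rel·d = -15 < 0  ⇒  outside

inside=no margin=-252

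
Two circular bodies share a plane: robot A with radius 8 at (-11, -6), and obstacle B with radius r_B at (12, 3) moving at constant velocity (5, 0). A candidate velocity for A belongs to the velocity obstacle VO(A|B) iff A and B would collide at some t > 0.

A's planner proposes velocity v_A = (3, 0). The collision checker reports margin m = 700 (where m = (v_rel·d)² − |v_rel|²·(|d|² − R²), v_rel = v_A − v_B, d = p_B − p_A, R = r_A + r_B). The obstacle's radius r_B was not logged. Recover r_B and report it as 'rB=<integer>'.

m = 700
d = (23, 9);  v_rel = (-2, 0),  |v_rel|² = 4
v_rel×d = (-2)·(9) − (0)·(23) = -18
since m = R²·4 − (-18)²:  R² = (324 + 700) / 4 = 256
R = √256 = 16  ⇒  r_B = 16 − 8 = 8

rB=8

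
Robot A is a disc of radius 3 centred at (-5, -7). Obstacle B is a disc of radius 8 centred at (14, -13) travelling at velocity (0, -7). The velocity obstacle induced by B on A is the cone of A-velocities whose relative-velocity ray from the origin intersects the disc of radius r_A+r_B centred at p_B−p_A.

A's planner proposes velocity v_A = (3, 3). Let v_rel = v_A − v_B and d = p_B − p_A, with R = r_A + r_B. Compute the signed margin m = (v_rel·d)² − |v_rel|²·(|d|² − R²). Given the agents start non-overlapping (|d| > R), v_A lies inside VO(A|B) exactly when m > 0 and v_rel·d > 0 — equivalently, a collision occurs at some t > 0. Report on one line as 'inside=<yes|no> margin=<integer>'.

d = (19, -6),  |d|² = 397;  R = 3+8 = 11,  c = 397−11² = 276
v_rel = (3, 10),  |v_rel|² = 109;  v_rel·d = (3)·(19) + (10)·(-6) = -3
109·t² + 6·t + 276 = 0  ⇒  m = (-3)² − 109·276 = -30075
m = -30075 < 0,  v_rel·d = -3 < 0  ⇒  outside

inside=no margin=-30075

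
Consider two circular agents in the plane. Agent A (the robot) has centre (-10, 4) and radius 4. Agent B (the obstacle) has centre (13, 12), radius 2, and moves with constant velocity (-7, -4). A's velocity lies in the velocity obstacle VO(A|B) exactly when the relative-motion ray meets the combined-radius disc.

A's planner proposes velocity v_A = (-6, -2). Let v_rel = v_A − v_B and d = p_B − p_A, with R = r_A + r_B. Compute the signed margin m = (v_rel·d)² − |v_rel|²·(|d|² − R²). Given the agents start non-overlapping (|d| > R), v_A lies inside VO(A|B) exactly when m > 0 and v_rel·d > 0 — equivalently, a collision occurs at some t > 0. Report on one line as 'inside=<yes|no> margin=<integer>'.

d = (23, 8),  |d|² = 593;  R = 4+2 = 6,  c = 593−6² = 557
v_rel = (1, 2),  |v_rel|² = 5;  v_rel·d = (1)·(23) + (2)·(8) = 39
5·t² − 78·t + 557 = 0  ⇒  m = 39² − 5·557 = -1264
m = -1264 < 0,  v_rel·d = 39 > 0  ⇒  outside

inside=no margin=-1264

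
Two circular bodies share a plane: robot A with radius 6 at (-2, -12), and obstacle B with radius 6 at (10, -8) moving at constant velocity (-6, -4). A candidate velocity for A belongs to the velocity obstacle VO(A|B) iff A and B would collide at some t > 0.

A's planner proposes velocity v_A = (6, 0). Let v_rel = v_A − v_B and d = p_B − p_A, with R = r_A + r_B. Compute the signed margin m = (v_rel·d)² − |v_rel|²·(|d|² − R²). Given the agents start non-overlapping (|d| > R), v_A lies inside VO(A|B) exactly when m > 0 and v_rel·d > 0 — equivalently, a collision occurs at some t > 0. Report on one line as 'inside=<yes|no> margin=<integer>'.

d = (12, 4),  |d|² = 160;  R = 6+6 = 12,  c = 160−12² = 16
v_rel = (12, 4),  |v_rel|² = 160;  v_rel·d = (12)·(12) + (4)·(4) = 160
160·t² − 320·t + 16 = 0  ⇒  m = 160² − 160·16 = 23040
m = 23040 > 0,  v_rel·d = 160 > 0  ⇒  inside

inside=yes margin=23040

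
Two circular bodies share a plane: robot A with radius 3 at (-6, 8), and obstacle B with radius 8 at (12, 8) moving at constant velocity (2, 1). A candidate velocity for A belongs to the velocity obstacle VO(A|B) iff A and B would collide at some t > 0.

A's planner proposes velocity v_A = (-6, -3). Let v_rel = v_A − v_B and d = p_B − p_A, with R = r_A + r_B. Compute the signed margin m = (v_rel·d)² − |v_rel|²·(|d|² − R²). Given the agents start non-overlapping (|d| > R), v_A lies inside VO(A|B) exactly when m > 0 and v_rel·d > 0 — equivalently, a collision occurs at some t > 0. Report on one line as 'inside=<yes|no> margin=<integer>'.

d = (18, 0),  |d|² = 324;  R = 3+8 = 11,  c = 324−11² = 203
v_rel = (-8, -4),  |v_rel|² = 80;  v_rel·d = (-8)·(18) + (-4)·(0) = -144
80·t² + 288·t + 203 = 0  ⇒  m = (-144)² − 80·203 = 4496
m = 4496 > 0,  v_rel·d = -144 < 0  ⇒  outside

inside=no margin=4496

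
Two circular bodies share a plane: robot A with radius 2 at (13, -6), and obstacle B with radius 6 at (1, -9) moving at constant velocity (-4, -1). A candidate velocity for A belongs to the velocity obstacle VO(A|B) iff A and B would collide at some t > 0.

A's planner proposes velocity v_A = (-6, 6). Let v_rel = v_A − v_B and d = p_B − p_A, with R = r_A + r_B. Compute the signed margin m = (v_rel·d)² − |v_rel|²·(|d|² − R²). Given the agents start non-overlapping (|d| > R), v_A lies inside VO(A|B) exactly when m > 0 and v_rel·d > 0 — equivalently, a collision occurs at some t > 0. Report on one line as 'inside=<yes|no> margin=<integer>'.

d = (-12, -3),  |d|² = 153;  R = 2+6 = 8,  c = 153−8² = 89
v_rel = (-2, 7),  |v_rel|² = 53;  v_rel·d = (-2)·(-12) + (7)·(-3) = 3
53·t² − 6·t + 89 = 0  ⇒  m = 3² − 53·89 = -4708
m = -4708 < 0,  v_rel·d = 3 > 0  ⇒  outside

inside=no margin=-4708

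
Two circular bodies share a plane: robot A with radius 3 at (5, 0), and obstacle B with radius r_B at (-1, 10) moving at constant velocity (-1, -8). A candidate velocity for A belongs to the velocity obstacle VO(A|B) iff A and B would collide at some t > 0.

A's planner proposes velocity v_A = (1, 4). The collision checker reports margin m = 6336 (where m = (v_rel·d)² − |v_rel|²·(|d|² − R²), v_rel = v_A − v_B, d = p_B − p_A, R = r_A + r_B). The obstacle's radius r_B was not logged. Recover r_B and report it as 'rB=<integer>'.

m = 6336
d = (-6, 10);  v_rel = (2, 12),  |v_rel|² = 148
v_rel×d = (2)·(10) − (12)·(-6) = 92
since m = R²·148 − 92²:  R² = (8464 + 6336) / 148 = 100
R = √100 = 10  ⇒  r_B = 10 − 3 = 7

rB=7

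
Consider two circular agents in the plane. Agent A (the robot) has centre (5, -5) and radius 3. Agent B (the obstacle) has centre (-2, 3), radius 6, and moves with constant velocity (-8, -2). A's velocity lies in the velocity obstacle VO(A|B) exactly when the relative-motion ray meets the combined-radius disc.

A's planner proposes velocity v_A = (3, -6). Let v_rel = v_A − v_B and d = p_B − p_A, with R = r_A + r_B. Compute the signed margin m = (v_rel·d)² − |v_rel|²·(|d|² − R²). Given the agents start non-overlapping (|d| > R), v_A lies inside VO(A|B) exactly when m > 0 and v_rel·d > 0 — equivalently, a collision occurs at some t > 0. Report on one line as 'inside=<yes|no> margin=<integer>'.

d = (-7, 8),  |d|² = 113;  R = 3+6 = 9,  c = 113−9² = 32
v_rel = (11, -4),  |v_rel|² = 137;  v_rel·d = (11)·(-7) + (-4)·(8) = -109
137·t² + 218·t + 32 = 0  ⇒  m = (-109)² − 137·32 = 7497
m = 7497 > 0,  v_rel·d = -109 < 0  ⇒  outside

inside=no margin=7497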